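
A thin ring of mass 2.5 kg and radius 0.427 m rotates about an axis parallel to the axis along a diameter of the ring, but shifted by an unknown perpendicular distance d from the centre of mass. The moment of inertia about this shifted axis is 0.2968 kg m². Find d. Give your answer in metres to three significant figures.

About the centre-of-mass axis, I_cm = (1/2)MR² = (1/2)(2.5)(0.427)² = 0.22791 kg m².
Parallel axis theorem: I = I_cm + Md², so Md² = 0.2968 − 0.22791 = 0.068889 kg m².
d = √(0.068889 / 2.5) = 0.166 m.

0.166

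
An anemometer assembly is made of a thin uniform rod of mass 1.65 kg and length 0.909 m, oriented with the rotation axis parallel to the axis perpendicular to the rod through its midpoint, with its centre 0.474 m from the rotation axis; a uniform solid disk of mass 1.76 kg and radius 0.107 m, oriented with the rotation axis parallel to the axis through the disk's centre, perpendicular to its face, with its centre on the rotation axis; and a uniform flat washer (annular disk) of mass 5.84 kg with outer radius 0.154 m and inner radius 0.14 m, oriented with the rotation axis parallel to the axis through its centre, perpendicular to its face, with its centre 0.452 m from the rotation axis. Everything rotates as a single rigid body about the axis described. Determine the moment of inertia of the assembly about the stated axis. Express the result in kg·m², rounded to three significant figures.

1.81

Thin rod: I_cm = (1/12)ML² = (1/12)(1.65)(0.909)² = 0.11361 kg·m²; centre at d = 0.474 m, so the parallel axis theorem gives I = 0.11361 + (1.65)(0.474)² = 0.48433 kg·m².
Solid disk: I_cm = (1/2)MR² = (1/2)(1.76)(0.107)² = 0.010075 kg·m²; axis through the centre, so I = 0.010075 kg·m².
Annular disk: I_cm = (1/2)M(R²+r²) = (1/2)(5.84)[(0.154)² + (0.14)²] = 0.12648 kg·m²; centre at d = 0.452 m, so the parallel axis theorem gives I = 0.12648 + (5.84)(0.452)² = 1.3196 kg·m².
Total I = 0.48433 + 0.010075 + 1.3196 = 1.814 kg·m².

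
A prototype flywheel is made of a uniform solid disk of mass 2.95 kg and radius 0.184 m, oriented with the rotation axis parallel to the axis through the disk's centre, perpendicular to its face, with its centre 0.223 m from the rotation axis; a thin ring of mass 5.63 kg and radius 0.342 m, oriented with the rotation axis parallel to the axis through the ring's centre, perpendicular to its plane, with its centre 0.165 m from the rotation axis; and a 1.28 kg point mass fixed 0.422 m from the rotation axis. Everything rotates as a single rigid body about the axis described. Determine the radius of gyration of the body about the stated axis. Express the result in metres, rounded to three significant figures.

Solid disk: I_cm = (1/2)MR² = (1/2)(2.95)(0.184)² = 0.049938 kg m²; centre at d = 0.223 m, so the parallel axis theorem gives I = 0.049938 + (2.95)(0.223)² = 0.19664 kg m².
Thin ring: I_cm = MR² = (5.63)(0.342)² = 0.65851 kg m²; centre at d = 0.165 m, so the parallel axis theorem gives I = 0.65851 + (5.63)(0.165)² = 0.81178 kg m².
Point mass: I_cm = 0; centre at d = 0.422 m, so the parallel axis theorem gives I = 0 + (1.28)(0.422)² = 0.22795 kg m².
Total I = 1.2364 kg m²; total mass M = 9.86 kg.
k = √(I/M) = √(1.2364/9.86) = 0.35411 m.

0.354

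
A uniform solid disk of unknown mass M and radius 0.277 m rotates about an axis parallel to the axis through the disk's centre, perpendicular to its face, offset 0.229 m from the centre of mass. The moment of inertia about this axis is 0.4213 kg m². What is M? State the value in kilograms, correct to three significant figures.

4.64

I = I_cm + Md² = (1/2)MR² + Md² = M·[0.5·(0.277)² + (0.229)²] = M·0.090806.
So M = 0.4213 / 0.090806 = 4.6396 kg.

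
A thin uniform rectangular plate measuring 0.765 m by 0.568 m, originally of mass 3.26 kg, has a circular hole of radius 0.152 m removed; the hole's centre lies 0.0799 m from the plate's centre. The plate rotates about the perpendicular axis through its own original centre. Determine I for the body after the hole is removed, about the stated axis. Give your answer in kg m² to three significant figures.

Unpierced body about its centre: I₀ = (1/12)M(a²+b²) = (1/12)(3.26)[(0.765)² + (0.568)²] = 0.24663 kg m².
The removed disk has mass m = M·πr²/(ab) = (3.26)·π(0.152)²/(0.765·0.568) = 0.54456 kg (same uniform areal density).
Its moment of inertia about the rotation axis (parallel-axis theorem): I_hole = (1/2)mr² + md² = (1/2)(0.54456)(0.152)² + (0.54456)(0.0799)² = 0.0097672 kg m².
Treating the hole as negative mass, I = I₀ − I_hole = 0.24663 − 0.0097672 = 0.23687 kg m².

0.237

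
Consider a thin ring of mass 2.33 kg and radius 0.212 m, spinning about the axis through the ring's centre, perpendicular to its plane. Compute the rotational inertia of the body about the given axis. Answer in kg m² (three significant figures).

0.105

I_cm = MR² = (2.33)(0.212)² = 0.10472 kg m²; axis through the centre, so I = 0.10472 kg m².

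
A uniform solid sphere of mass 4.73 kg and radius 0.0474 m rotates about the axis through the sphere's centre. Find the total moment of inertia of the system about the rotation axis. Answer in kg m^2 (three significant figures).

I_cm = (2/5)MR² = (2/5)(4.73)(0.0474)² = 0.0042509 kg m^2; axis through the centre, so I = 0.0042509 kg m^2.

0.00425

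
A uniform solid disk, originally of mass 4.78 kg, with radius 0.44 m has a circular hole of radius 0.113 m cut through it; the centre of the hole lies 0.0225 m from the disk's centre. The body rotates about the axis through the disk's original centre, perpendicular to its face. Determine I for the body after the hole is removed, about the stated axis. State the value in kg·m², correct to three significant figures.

Unpierced body about its centre: I₀ = (1/2)MR² = (1/2)(4.78)(0.44)² = 0.4627 kg·m².
The removed disk has mass m = M·(r/R)² = (4.78)(0.113/0.44)² = 0.31527 kg (same uniform areal density).
Its moment of inertia about the rotation axis (parallel-axis theorem): I_hole = (1/2)mr² + md² = (1/2)(0.31527)(0.113)² + (0.31527)(0.0225)² = 0.0021724 kg·m².
Treating the hole as negative mass, I = I₀ − I_hole = 0.4627 − 0.0021724 = 0.46053 kg·m².

0.461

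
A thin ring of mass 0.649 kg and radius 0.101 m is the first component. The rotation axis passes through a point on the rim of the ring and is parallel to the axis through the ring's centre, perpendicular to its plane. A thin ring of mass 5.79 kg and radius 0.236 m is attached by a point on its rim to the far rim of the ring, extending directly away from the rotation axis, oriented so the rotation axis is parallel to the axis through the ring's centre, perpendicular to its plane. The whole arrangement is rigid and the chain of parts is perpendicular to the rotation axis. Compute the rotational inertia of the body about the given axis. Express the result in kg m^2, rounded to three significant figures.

1.45

Thin ring: I_cm = MR² = (0.649)(0.101)² = 0.0066204 kg m^2; centre at d = 0.101 m, so I = I_cm + Md² gives I = 0.0066204 + (0.649)(0.101)² = 0.013241 kg m^2.
Thin ring: I_cm = MR² = (5.79)(0.236)² = 0.32248 kg m^2; centre at d = 0.101 + 0.101 + 0.236 = 0.438 m, so I = I_cm + Md² gives I = 0.32248 + (5.79)(0.438)² = 1.4333 kg m^2.
Total I = 0.013241 + 1.4333 = 1.4465 kg m^2.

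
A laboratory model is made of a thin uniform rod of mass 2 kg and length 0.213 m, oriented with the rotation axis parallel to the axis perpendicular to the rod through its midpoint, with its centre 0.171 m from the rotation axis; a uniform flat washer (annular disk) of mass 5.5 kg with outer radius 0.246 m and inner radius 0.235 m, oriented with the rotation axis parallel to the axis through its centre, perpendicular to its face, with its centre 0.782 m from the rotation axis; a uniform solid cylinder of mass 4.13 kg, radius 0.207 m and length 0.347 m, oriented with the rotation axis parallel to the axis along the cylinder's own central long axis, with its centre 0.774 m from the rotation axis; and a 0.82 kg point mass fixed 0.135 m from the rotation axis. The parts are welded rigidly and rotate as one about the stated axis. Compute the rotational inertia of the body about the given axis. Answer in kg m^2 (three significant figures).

Thin rod: I_cm = (1/12)ML² = (1/12)(2)(0.213)² = 0.0075615 kg m^2; centre at d = 0.171 m, so I = I_cm + Md² gives I = 0.0075615 + (2)(0.171)² = 0.066044 kg m^2.
Annular disk: I_cm = (1/2)M(R²+r²) = (1/2)(5.5)[(0.246)² + (0.235)²] = 0.31829 kg m^2; centre at d = 0.782 m, so I = I_cm + Md² gives I = 0.31829 + (5.5)(0.782)² = 3.6817 kg m^2.
Solid cylinder: I_cm = (1/2)MR² = (1/2)(4.13)(0.207)² = 0.088483 kg m^2; centre at d = 0.774 m, so I = I_cm + Md² gives I = 0.088483 + (4.13)(0.774)² = 2.5627 kg m^2.
Point mass: I_cm = 0; centre at d = 0.135 m, so I = I_cm + Md² gives I = 0 + (0.82)(0.135)² = 0.014945 kg m^2.
Total I = 0.066044 + 3.6817 + 2.5627 + 0.014945 = 6.3253 kg m^2.

6.33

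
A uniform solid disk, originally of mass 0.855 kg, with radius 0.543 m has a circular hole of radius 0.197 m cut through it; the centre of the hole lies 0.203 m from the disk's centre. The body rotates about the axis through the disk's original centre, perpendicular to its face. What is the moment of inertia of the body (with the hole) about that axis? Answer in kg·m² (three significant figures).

0.119

Unpierced body about its centre: I₀ = (1/2)MR² = (1/2)(0.855)(0.543)² = 0.12605 kg·m².
The removed disk has mass m = M·(r/R)² = (0.855)(0.197/0.543)² = 0.11254 kg (same uniform areal density).
Its moment of inertia about the rotation axis (parallel-axis theorem): I_hole = (1/2)mr² + md² = (1/2)(0.11254)(0.197)² + (0.11254)(0.203)² = 0.0068213 kg·m².
Treating the hole as negative mass, I = I₀ − I_hole = 0.12605 − 0.0068213 = 0.11923 kg·m².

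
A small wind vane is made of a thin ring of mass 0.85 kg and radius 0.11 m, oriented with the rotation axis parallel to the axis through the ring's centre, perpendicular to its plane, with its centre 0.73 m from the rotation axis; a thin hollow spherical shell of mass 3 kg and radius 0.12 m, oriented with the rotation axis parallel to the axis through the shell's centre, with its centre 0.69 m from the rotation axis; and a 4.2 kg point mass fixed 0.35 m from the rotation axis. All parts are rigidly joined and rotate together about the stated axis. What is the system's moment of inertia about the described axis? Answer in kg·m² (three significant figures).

Thin ring: I_cm = MR² = (0.85)(0.11)² = 0.010285 kg·m²; centre at d = 0.73 m, so I = I_cm + Md² gives I = 0.010285 + (0.85)(0.73)² = 0.46325 kg·m².
Spherical shell: I_cm = (2/3)MR² = (2/3)(3)(0.12)² = 0.0288 kg·m²; centre at d = 0.69 m, so I = I_cm + Md² gives I = 0.0288 + (3)(0.69)² = 1.4571 kg·m².
Point mass: I_cm = 0; centre at d = 0.35 m, so I = I_cm + Md² gives I = 0 + (4.2)(0.35)² = 0.5145 kg·m².
Total I = 0.46325 + 1.4571 + 0.5145 = 2.4348 kg·m².

2.43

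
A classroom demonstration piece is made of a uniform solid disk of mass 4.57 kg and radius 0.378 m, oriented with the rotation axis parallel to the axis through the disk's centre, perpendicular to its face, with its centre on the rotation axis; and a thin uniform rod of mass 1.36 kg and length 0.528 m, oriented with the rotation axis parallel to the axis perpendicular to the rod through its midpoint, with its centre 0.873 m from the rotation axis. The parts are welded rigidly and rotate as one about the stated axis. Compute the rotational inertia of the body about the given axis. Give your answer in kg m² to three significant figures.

Solid disk: I_cm = (1/2)MR² = (1/2)(4.57)(0.378)² = 0.32649 kg m²; axis through the centre, so I = 0.32649 kg m².
Thin rod: I_cm = (1/12)ML² = (1/12)(1.36)(0.528)² = 0.031596 kg m²; centre at d = 0.873 m, so the parallel axis theorem gives I = 0.031596 + (1.36)(0.873)² = 1.0681 kg m².
Total I = 0.32649 + 1.0681 = 1.3946 kg m².

1.39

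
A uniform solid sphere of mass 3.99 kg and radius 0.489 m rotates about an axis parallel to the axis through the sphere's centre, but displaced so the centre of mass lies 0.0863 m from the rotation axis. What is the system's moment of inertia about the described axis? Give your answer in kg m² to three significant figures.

0.411

I_cm = (2/5)MR² = (2/5)(3.99)(0.489)² = 0.38164 kg m²; centre at d = 0.0863 m, so I = I_cm + Md² gives I = 0.38164 + (3.99)(0.0863)² = 0.41135 kg m².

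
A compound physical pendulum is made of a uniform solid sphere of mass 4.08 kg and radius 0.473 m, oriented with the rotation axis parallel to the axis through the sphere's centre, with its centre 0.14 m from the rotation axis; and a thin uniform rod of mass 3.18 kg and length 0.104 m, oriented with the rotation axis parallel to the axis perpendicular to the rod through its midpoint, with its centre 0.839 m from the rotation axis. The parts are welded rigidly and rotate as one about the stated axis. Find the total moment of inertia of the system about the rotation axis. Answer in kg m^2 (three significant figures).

2.69

Solid sphere: I_cm = (2/5)MR² = (2/5)(4.08)(0.473)² = 0.36513 kg m^2; centre at d = 0.14 m, so the parallel axis theorem gives I = 0.36513 + (4.08)(0.14)² = 0.44509 kg m^2.
Thin rod: I_cm = (1/12)ML² = (1/12)(3.18)(0.104)² = 0.0028662 kg m^2; centre at d = 0.839 m, so the parallel axis theorem gives I = 0.0028662 + (3.18)(0.839)² = 2.2413 kg m^2.
Total I = 0.44509 + 2.2413 = 2.6864 kg m^2.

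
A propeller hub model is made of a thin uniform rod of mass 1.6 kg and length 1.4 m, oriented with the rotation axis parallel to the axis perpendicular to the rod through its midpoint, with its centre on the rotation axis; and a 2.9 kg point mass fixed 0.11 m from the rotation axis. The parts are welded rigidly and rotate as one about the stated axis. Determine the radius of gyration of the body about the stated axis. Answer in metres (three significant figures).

Thin rod: I_cm = (1/12)ML² = (1/12)(1.6)(1.4)² = 0.26133 kg m²; axis through the centre, so I = 0.26133 kg m².
Point mass: I_cm = 0; centre at d = 0.11 m, so the parallel axis theorem gives I = 0 + (2.9)(0.11)² = 0.03509 kg m².
Total I = 0.29642 kg m²; total mass M = 4.5 kg.
k = √(I/M) = √(0.29642/4.5) = 0.25666 m.

0.257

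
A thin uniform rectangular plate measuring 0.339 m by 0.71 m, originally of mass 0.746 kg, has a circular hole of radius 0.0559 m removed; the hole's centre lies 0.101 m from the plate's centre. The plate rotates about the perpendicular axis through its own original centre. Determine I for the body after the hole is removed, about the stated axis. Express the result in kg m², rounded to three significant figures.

0.0381

Unpierced body about its centre: I₀ = (1/12)M(a²+b²) = (1/12)(0.746)[(0.339)² + (0.71)²] = 0.038482 kg m².
The removed disk has mass m = M·πr²/(ab) = (0.746)·π(0.0559)²/(0.339·0.71) = 0.030427 kg (same uniform areal density).
Its moment of inertia about the rotation axis (parallel-axis theorem): I_hole = (1/2)mr² + md² = (1/2)(0.030427)(0.0559)² + (0.030427)(0.101)² = 0.00035792 kg m².
Treating the hole as negative mass, I = I₀ − I_hole = 0.038482 − 0.00035792 = 0.038125 kg m².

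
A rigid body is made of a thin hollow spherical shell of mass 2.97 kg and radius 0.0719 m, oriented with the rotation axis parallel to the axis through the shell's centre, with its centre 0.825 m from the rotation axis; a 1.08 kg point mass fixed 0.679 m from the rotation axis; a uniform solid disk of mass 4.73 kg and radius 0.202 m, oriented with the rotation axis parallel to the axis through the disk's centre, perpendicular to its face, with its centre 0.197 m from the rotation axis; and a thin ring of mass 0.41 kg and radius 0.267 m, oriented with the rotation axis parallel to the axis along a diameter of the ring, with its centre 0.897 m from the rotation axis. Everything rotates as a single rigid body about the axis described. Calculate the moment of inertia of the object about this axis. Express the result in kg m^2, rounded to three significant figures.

3.15

Spherical shell: I_cm = (2/3)MR² = (2/3)(2.97)(0.0719)² = 0.010236 kg m^2; centre at d = 0.825 m, so the parallel axis theorem gives I = 0.010236 + (2.97)(0.825)² = 2.0317 kg m^2.
Point mass: I_cm = 0; centre at d = 0.679 m, so the parallel axis theorem gives I = 0 + (1.08)(0.679)² = 0.49792 kg m^2.
Solid disk: I_cm = (1/2)MR² = (1/2)(4.73)(0.202)² = 0.096501 kg m^2; centre at d = 0.197 m, so the parallel axis theorem gives I = 0.096501 + (4.73)(0.197)² = 0.28007 kg m^2.
Thin ring: I_cm = (1/2)MR² = (1/2)(0.41)(0.267)² = 0.014614 kg m^2; centre at d = 0.897 m, so the parallel axis theorem gives I = 0.014614 + (0.41)(0.897)² = 0.3445 kg m^2.
Total I = 2.0317 + 0.49792 + 0.28007 + 0.3445 = 3.1542 kg m^2.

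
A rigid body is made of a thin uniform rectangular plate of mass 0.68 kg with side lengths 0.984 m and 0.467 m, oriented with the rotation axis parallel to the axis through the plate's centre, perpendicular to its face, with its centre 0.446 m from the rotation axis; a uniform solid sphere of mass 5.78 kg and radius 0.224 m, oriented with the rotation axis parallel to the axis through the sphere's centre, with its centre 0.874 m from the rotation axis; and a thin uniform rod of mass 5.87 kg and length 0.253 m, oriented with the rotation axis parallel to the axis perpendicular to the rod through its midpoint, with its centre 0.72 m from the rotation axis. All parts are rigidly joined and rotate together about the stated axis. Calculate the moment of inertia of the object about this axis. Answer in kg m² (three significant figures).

Rectangular plate: I_cm = (1/12)M(a²+b²) = (1/12)(0.68)[(0.984)² + (0.467)²] = 0.067226 kg m²; centre at d = 0.446 m, so the parallel axis theorem gives I = 0.067226 + (0.68)(0.446)² = 0.20249 kg m².
Solid sphere: I_cm = (2/5)MR² = (2/5)(5.78)(0.224)² = 0.11601 kg m²; centre at d = 0.874 m, so the parallel axis theorem gives I = 0.11601 + (5.78)(0.874)² = 4.5312 kg m².
Thin rod: I_cm = (1/12)ML² = (1/12)(5.87)(0.253)² = 0.031311 kg m²; centre at d = 0.72 m, so the parallel axis theorem gives I = 0.031311 + (5.87)(0.72)² = 3.0743 kg m².
Total I = 0.20249 + 4.5312 + 3.0743 = 7.808 kg m².

7.81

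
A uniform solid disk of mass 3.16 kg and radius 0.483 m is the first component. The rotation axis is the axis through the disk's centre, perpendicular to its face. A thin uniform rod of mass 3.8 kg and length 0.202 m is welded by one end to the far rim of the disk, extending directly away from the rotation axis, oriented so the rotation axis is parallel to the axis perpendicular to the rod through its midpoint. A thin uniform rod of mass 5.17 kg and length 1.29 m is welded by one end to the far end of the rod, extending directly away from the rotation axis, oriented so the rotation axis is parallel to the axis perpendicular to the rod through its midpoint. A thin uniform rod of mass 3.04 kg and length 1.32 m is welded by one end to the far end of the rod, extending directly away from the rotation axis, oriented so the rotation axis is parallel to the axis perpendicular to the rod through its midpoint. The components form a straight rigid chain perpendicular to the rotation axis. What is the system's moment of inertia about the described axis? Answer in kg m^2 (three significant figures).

Solid disk: I_cm = (1/2)MR² = (1/2)(3.16)(0.483)² = 0.3686 kg m^2; axis through the centre, so I = 0.3686 kg m^2.
Thin rod: I_cm = (1/12)ML² = (1/12)(3.8)(0.202)² = 0.012921 kg m^2; centre at d = 0.483 + 0.101 = 0.584 m, so the parallel axis theorem gives I = 0.012921 + (3.8)(0.584)² = 1.3089 kg m^2.
Thin rod: I_cm = (1/12)ML² = (1/12)(5.17)(1.29)² = 0.71695 kg m^2; centre at d = 0.483 + 0.101 + 0.101 + 0.645 = 1.33 m, so the parallel axis theorem gives I = 0.71695 + (5.17)(1.33)² = 9.8622 kg m^2.
Thin rod: I_cm = (1/12)ML² = (1/12)(3.04)(1.32)² = 0.44141 kg m^2; centre at d = 0.483 + 0.101 + 0.101 + 0.645 + 0.645 + 0.66 = 2.635 m, so the parallel axis theorem gives I = 0.44141 + (3.04)(2.635)² = 21.549 kg m^2.
Total I = 0.3686 + 1.3089 + 9.8622 + 21.549 = 33.089 kg m^2.

33.1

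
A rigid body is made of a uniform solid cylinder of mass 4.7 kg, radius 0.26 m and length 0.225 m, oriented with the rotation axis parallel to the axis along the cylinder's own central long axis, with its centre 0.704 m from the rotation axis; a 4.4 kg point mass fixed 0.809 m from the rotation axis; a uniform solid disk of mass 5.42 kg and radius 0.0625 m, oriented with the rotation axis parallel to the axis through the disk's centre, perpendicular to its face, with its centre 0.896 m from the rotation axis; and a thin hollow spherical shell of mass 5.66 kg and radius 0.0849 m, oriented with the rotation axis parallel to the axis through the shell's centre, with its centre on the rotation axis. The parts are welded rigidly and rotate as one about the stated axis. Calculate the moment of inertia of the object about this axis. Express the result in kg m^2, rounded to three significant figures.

Solid cylinder: I_cm = (1/2)MR² = (1/2)(4.7)(0.26)² = 0.15886 kg m^2; centre at d = 0.704 m, so I = I_cm + Md² gives I = 0.15886 + (4.7)(0.704)² = 2.4883 kg m^2.
Point mass: I_cm = 0; centre at d = 0.809 m, so I = I_cm + Md² gives I = 0 + (4.4)(0.809)² = 2.8797 kg m^2.
Solid disk: I_cm = (1/2)MR² = (1/2)(5.42)(0.0625)² = 0.010586 kg m^2; centre at d = 0.896 m, so I = I_cm + Md² gives I = 0.010586 + (5.42)(0.896)² = 4.3618 kg m^2.
Spherical shell: I_cm = (2/3)MR² = (2/3)(5.66)(0.0849)² = 0.027198 kg m^2; axis through the centre, so I = 0.027198 kg m^2.
Total I = 2.4883 + 2.8797 + 4.3618 + 0.027198 = 9.757 kg m^2.

9.76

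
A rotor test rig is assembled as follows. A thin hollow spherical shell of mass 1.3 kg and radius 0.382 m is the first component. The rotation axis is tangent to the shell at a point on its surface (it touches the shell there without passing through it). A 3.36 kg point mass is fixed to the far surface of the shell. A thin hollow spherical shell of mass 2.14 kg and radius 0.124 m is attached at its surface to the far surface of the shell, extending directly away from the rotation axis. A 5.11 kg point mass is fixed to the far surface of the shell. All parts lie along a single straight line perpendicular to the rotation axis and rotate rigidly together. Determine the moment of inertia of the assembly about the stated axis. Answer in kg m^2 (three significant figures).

9.22

Spherical shell: I_cm = (2/3)MR² = (2/3)(1.3)(0.382)² = 0.12647 kg m^2; centre at d = 0.382 m, so the parallel axis theorem gives I = 0.12647 + (1.3)(0.382)² = 0.31617 kg m^2.
Point mass: I_cm = 0; centre at d = 0.382 + 0.382 = 0.764 m, so the parallel axis theorem gives I = 0 + (3.36)(0.764)² = 1.9612 kg m^2.
Spherical shell: I_cm = (2/3)MR² = (2/3)(2.14)(0.124)² = 0.021936 kg m^2; centre at d = 0.382 + 0.382 + 0.124 = 0.888 m, so the parallel axis theorem gives I = 0.021936 + (2.14)(0.888)² = 1.7094 kg m^2.
Point mass: I_cm = 0; centre at d = 0.382 + 0.382 + 0.124 + 0.124 = 1.012 m, so the parallel axis theorem gives I = 0 + (5.11)(1.012)² = 5.2334 kg m^2.
Total I = 0.31617 + 1.9612 + 1.7094 + 5.2334 = 9.2202 kg m^2.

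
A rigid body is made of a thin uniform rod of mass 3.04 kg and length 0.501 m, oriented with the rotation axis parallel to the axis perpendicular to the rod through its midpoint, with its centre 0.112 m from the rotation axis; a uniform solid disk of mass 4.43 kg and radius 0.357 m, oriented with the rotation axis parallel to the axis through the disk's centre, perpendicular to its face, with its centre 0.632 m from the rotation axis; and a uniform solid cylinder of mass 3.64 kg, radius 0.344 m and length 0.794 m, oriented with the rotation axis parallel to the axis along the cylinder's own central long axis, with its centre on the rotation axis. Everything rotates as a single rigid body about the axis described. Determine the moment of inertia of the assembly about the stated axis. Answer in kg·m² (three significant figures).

Thin rod: I_cm = (1/12)ML² = (1/12)(3.04)(0.501)² = 0.063587 kg·m²; centre at d = 0.112 m, so the parallel axis theorem gives I = 0.063587 + (3.04)(0.112)² = 0.10172 kg·m².
Solid disk: I_cm = (1/2)MR² = (1/2)(4.43)(0.357)² = 0.2823 kg·m²; centre at d = 0.632 m, so the parallel axis theorem gives I = 0.2823 + (4.43)(0.632)² = 2.0517 kg·m².
Solid cylinder: I_cm = (1/2)MR² = (1/2)(3.64)(0.344)² = 0.21537 kg·m²; axis through the centre, so I = 0.21537 kg·m².
Total I = 0.10172 + 2.0517 + 0.21537 = 2.3688 kg·m².

2.37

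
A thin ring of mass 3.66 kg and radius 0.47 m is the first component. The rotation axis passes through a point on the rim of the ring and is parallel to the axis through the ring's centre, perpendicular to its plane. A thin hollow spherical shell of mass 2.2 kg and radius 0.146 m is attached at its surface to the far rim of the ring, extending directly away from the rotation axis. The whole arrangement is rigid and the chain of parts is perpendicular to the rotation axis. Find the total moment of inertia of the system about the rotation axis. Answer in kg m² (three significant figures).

4.24

Thin ring: I_cm = MR² = (3.66)(0.47)² = 0.80849 kg m²; centre at d = 0.47 m, so the parallel axis theorem gives I = 0.80849 + (3.66)(0.47)² = 1.617 kg m².
Spherical shell: I_cm = (2/3)MR² = (2/3)(2.2)(0.146)² = 0.031263 kg m²; centre at d = 0.47 + 0.47 + 0.146 = 1.086 m, so the parallel axis theorem gives I = 0.031263 + (2.2)(1.086)² = 2.6259 kg m².
Total I = 1.617 + 2.6259 = 4.2429 kg m².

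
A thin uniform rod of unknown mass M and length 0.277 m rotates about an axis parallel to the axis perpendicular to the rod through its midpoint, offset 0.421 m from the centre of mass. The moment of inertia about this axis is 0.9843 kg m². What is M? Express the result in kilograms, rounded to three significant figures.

5.36

I = I_cm + Md² = (1/12)ML² + Md² = M·[0.0833333·(0.277)² + (0.421)²] = M·0.18364.
So M = 0.9843 / 0.18364 = 5.3601 kg.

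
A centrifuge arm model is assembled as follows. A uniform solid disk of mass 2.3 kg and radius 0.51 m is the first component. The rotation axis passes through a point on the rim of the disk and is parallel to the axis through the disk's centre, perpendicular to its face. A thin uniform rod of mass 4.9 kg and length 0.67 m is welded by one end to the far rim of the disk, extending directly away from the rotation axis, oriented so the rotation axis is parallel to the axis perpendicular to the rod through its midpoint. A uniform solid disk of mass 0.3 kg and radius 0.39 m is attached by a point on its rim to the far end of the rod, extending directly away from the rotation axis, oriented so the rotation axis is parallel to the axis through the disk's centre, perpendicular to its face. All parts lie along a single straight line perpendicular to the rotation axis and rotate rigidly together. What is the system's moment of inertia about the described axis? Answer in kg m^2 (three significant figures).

11.4

Solid disk: I_cm = (1/2)MR² = (1/2)(2.3)(0.51)² = 0.29911 kg m^2; centre at d = 0.51 m, so the parallel axis theorem gives I = 0.29911 + (2.3)(0.51)² = 0.89734 kg m^2.
Thin rod: I_cm = (1/12)ML² = (1/12)(4.9)(0.67)² = 0.1833 kg m^2; centre at d = 0.51 + 0.51 + 0.335 = 1.355 m, so the parallel axis theorem gives I = 0.1833 + (4.9)(1.355)² = 9.1798 kg m^2.
Solid disk: I_cm = (1/2)MR² = (1/2)(0.3)(0.39)² = 0.022815 kg m^2; centre at d = 0.51 + 0.51 + 0.335 + 0.335 + 0.39 = 2.08 m, so the parallel axis theorem gives I = 0.022815 + (0.3)(2.08)² = 1.3207 kg m^2.
Total I = 0.89734 + 9.1798 + 1.3207 = 11.398 kg m^2.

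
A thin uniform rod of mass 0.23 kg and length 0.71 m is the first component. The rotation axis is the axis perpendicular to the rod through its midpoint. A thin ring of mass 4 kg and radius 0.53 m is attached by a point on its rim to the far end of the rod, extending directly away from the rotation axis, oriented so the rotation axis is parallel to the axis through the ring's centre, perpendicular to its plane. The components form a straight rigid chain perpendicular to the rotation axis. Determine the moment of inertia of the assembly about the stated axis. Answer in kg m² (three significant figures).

Thin rod: I_cm = (1/12)ML² = (1/12)(0.23)(0.71)² = 0.0096619 kg m²; axis through the centre, so I = 0.0096619 kg m².
Thin ring: I_cm = MR² = (4)(0.53)² = 1.1236 kg m²; centre at d = 0.355 + 0.53 = 0.885 m, so the parallel axis theorem gives I = 1.1236 + (4)(0.885)² = 4.2565 kg m².
Total I = 0.0096619 + 4.2565 = 4.2662 kg m².

4.27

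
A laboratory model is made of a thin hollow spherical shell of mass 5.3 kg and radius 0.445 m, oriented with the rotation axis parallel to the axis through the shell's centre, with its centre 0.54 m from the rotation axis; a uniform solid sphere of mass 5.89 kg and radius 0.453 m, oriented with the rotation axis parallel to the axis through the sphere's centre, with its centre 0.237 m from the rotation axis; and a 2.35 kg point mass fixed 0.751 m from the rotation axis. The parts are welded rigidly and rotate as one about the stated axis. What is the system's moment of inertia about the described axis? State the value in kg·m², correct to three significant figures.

Spherical shell: I_cm = (2/3)MR² = (2/3)(5.3)(0.445)² = 0.69969 kg·m²; centre at d = 0.54 m, so I = I_cm + Md² gives I = 0.69969 + (5.3)(0.54)² = 2.2452 kg·m².
Solid sphere: I_cm = (2/5)MR² = (2/5)(5.89)(0.453)² = 0.48347 kg·m²; centre at d = 0.237 m, so I = I_cm + Md² gives I = 0.48347 + (5.89)(0.237)² = 0.81431 kg·m².
Point mass: I_cm = 0; centre at d = 0.751 m, so I = I_cm + Md² gives I = 0 + (2.35)(0.751)² = 1.3254 kg·m².
Total I = 2.2452 + 0.81431 + 1.3254 = 4.3849 kg·m².

4.38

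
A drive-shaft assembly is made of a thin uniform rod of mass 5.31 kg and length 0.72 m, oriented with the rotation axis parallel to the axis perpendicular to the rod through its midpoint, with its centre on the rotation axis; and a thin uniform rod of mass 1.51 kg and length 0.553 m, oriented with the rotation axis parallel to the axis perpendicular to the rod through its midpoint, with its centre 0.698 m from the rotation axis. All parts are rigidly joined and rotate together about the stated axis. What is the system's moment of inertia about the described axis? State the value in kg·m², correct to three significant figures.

Thin rod: I_cm = (1/12)ML² = (1/12)(5.31)(0.72)² = 0.22939 kg·m²; axis through the centre, so I = 0.22939 kg·m².
Thin rod: I_cm = (1/12)ML² = (1/12)(1.51)(0.553)² = 0.038481 kg·m²; centre at d = 0.698 m, so the parallel axis theorem gives I = 0.038481 + (1.51)(0.698)² = 0.77416 kg·m².
Total I = 0.22939 + 0.77416 = 1.0036 kg·m².

1.00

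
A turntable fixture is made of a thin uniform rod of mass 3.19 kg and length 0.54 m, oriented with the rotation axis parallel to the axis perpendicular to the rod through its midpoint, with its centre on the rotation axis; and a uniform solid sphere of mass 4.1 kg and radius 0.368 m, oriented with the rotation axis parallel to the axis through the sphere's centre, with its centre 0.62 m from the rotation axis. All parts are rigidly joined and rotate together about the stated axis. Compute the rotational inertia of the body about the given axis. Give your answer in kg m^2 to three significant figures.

1.88

Thin rod: I_cm = (1/12)ML² = (1/12)(3.19)(0.54)² = 0.077517 kg m^2; axis through the centre, so I = 0.077517 kg m^2.
Solid sphere: I_cm = (2/5)MR² = (2/5)(4.1)(0.368)² = 0.2221 kg m^2; centre at d = 0.62 m, so I = I_cm + Md² gives I = 0.2221 + (4.1)(0.62)² = 1.7981 kg m^2.
Total I = 0.077517 + 1.7981 = 1.8757 kg m^2.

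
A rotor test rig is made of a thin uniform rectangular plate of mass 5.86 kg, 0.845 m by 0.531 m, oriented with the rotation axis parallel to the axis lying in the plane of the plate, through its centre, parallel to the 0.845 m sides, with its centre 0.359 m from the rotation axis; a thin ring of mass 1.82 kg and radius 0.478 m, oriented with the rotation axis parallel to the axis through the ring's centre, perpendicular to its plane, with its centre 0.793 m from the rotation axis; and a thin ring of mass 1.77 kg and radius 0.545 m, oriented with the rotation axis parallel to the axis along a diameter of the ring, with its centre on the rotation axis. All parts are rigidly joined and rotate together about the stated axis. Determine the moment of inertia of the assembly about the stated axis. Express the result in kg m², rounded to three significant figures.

Rectangular plate: I_cm = (1/12)Mb² = (1/12)(5.86)(0.531)² = 0.13769 kg m²; centre at d = 0.359 m, so I = I_cm + Md² gives I = 0.13769 + (5.86)(0.359)² = 0.89293 kg m².
Thin ring: I_cm = MR² = (1.82)(0.478)² = 0.41584 kg m²; centre at d = 0.793 m, so I = I_cm + Md² gives I = 0.41584 + (1.82)(0.793)² = 1.5603 kg m².
Thin ring: I_cm = (1/2)MR² = (1/2)(1.77)(0.545)² = 0.26287 kg m²; axis through the centre, so I = 0.26287 kg m².
Total I = 0.89293 + 1.5603 + 0.26287 = 2.7161 kg m².

2.72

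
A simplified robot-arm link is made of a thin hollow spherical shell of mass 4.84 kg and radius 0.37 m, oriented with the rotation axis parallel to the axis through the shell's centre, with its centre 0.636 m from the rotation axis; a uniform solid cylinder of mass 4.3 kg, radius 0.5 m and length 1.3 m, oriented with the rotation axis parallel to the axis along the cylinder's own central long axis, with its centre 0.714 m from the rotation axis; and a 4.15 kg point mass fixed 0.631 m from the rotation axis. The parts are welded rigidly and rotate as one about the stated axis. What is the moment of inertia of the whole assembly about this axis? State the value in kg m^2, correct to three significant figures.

Spherical shell: I_cm = (2/3)MR² = (2/3)(4.84)(0.37)² = 0.44173 kg m^2; centre at d = 0.636 m, so the parallel axis theorem gives I = 0.44173 + (4.84)(0.636)² = 2.3995 kg m^2.
Solid cylinder: I_cm = (1/2)MR² = (1/2)(4.3)(0.5)² = 0.5375 kg m^2; centre at d = 0.714 m, so the parallel axis theorem gives I = 0.5375 + (4.3)(0.714)² = 2.7296 kg m^2.
Point mass: I_cm = 0; centre at d = 0.631 m, so the parallel axis theorem gives I = 0 + (4.15)(0.631)² = 1.6524 kg m^2.
Total I = 2.3995 + 2.7296 + 1.6524 = 6.7815 kg m^2.

6.78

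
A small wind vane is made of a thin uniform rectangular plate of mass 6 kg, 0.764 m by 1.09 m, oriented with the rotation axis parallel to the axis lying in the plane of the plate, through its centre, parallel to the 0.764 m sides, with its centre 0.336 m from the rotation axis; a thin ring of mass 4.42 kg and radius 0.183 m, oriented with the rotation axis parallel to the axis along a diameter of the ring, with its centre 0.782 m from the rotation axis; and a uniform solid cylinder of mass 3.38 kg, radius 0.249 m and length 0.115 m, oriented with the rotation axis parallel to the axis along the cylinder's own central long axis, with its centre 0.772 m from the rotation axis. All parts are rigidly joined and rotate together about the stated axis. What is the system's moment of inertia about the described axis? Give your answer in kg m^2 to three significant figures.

Rectangular plate: I_cm = (1/12)Mb² = (1/12)(6)(1.09)² = 0.59405 kg m^2; centre at d = 0.336 m, so I = I_cm + Md² gives I = 0.59405 + (6)(0.336)² = 1.2714 kg m^2.
Thin ring: I_cm = (1/2)MR² = (1/2)(4.42)(0.183)² = 0.074011 kg m^2; centre at d = 0.782 m, so I = I_cm + Md² gives I = 0.074011 + (4.42)(0.782)² = 2.7769 kg m^2.
Solid cylinder: I_cm = (1/2)MR² = (1/2)(3.38)(0.249)² = 0.10478 kg m^2; centre at d = 0.772 m, so I = I_cm + Md² gives I = 0.10478 + (3.38)(0.772)² = 2.1192 kg m^2.
Total I = 1.2714 + 2.7769 + 2.1192 = 6.1676 kg m^2.

6.17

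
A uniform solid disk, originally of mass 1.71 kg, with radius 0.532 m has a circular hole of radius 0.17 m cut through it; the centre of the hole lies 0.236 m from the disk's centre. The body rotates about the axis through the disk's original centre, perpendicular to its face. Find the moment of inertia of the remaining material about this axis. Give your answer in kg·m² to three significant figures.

0.230

Unpierced body about its centre: I₀ = (1/2)MR² = (1/2)(1.71)(0.532)² = 0.24199 kg·m².
The removed disk has mass m = M·(r/R)² = (1.71)(0.17/0.532)² = 0.17461 kg (same uniform areal density).
Its moment of inertia about the rotation axis (parallel-axis theorem): I_hole = (1/2)mr² + md² = (1/2)(0.17461)(0.17)² + (0.17461)(0.236)² = 0.012248 kg·m².
Treating the hole as negative mass, I = I₀ − I_hole = 0.24199 − 0.012248 = 0.22974 kg·m².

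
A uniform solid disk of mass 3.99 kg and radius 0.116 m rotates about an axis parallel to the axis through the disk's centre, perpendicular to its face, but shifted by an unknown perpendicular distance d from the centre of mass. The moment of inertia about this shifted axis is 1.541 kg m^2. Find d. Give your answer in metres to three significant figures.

0.616

About the centre-of-mass axis, I_cm = (1/2)MR² = (1/2)(3.99)(0.116)² = 0.026845 kg m^2.
Parallel axis theorem: I = I_cm + Md², so Md² = 1.541 − 0.026845 = 1.5142 kg m^2.
d = √(1.5142 / 3.99) = 0.61603 m.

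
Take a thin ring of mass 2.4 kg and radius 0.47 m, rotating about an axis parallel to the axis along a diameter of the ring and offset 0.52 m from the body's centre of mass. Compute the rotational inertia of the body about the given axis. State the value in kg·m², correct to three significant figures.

0.914

I_cm = (1/2)MR² = (1/2)(2.4)(0.47)² = 0.26508 kg·m²; centre at d = 0.52 m, so I = I_cm + Md² gives I = 0.26508 + (2.4)(0.52)² = 0.91404 kg·m².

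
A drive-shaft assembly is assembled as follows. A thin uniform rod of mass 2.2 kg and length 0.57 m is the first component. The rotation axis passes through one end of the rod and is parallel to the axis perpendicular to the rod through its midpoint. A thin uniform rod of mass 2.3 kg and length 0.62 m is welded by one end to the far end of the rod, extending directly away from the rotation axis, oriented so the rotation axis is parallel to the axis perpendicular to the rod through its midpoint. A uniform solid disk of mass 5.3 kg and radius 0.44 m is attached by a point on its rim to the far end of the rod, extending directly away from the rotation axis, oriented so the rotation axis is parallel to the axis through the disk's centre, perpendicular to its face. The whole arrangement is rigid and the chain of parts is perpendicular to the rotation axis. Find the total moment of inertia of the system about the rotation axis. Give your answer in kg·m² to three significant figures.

16.7

Thin rod: I_cm = (1/12)ML² = (1/12)(2.2)(0.57)² = 0.059565 kg·m²; centre at d = 0.285 m, so the parallel axis theorem gives I = 0.059565 + (2.2)(0.285)² = 0.23826 kg·m².
Thin rod: I_cm = (1/12)ML² = (1/12)(2.3)(0.62)² = 0.073677 kg·m²; centre at d = 0.285 + 0.285 + 0.31 = 0.88 m, so the parallel axis theorem gives I = 0.073677 + (2.3)(0.88)² = 1.8548 kg·m².
Solid disk: I_cm = (1/2)MR² = (1/2)(5.3)(0.44)² = 0.51304 kg·m²; centre at d = 0.285 + 0.285 + 0.31 + 0.31 + 0.44 = 1.63 m, so the parallel axis theorem gives I = 0.51304 + (5.3)(1.63)² = 14.595 kg·m².
Total I = 0.23826 + 1.8548 + 14.595 = 16.688 kg·m².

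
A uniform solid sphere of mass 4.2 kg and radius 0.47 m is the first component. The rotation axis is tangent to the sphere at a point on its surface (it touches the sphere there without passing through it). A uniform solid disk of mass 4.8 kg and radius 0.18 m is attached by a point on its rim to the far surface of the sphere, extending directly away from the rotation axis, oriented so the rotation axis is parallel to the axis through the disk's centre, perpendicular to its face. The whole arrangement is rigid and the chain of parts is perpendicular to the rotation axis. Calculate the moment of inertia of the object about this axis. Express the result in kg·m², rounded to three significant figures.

7.40

Solid sphere: I_cm = (2/5)MR² = (2/5)(4.2)(0.47)² = 0.37111 kg·m²; centre at d = 0.47 m, so I = I_cm + Md² gives I = 0.37111 + (4.2)(0.47)² = 1.2989 kg·m².
Solid disk: I_cm = (1/2)MR² = (1/2)(4.8)(0.18)² = 0.07776 kg·m²; centre at d = 0.47 + 0.47 + 0.18 = 1.12 m, so I = I_cm + Md² gives I = 0.07776 + (4.8)(1.12)² = 6.0989 kg·m².
Total I = 1.2989 + 6.0989 = 7.3978 kg·m².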